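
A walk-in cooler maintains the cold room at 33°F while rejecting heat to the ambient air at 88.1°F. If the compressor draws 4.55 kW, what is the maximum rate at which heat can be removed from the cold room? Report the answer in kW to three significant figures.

In absolute terms T_C = 273.71 K and T_H = 304.32 K, so ΔT = 30.61 K.
COP_Carnot = T_C/ΔT = 273.71/30.61 = 8.941.
Q̇_max = COP_Carnot × Ẇ = 8.941 × 4.550 kW = 40.68 kW.

40.7 kW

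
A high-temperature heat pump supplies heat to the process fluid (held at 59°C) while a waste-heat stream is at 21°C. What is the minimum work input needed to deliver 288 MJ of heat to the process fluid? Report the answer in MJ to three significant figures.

In absolute terms T_C = 294.15 K and T_H = 332.15 K, so ΔT = 38.00 K.
The reversible limit is COP_HP = T_H/ΔT = 8.741, so W_min = Q_H/COP = Q_H·ΔT/T_H.
W_min = 288.0 × 38.00/332.15 = 32.95 MJ.

32.9 MJ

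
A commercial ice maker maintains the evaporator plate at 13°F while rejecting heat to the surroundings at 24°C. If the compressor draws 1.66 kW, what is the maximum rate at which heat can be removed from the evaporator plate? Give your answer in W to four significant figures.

12610 W

In absolute terms T_C = 262.59 K and T_H = 297.15 K, so ΔT = 34.56 K.
COP_Carnot = T_C/ΔT = 262.59/34.56 = 7.599.
Q̇_max = COP_Carnot × Ẇ = 7.599 × 1.660 kW = 12.61 kW = 12610 W.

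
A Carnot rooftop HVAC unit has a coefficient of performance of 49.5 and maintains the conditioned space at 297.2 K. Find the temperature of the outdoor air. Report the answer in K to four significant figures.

COP_R = T_C/(T_H − T_C) gives T_H − T_C = T_C/COP.
With T_C = 297.20 K, T_H = 297.20 × (1 + 1/49.5) = 303.20 K.

303.2 K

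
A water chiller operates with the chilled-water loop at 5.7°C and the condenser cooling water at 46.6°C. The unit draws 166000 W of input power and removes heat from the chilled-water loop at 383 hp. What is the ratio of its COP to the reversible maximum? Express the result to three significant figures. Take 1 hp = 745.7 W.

Converting, Q̇_C = 383.0 hp = 285600 W, so COP_actual = Q̇_C/Ẇ = 285600/166000 = 1.721.
In absolute terms T_C = 278.85 K and T_H = 319.75 K, so ΔT = 40.90 K.
COP_Carnot = T_C/ΔT = 278.85/40.90 = 6.818.
η_II = COP_actual/COP_Carnot = 1.721/6.818 = 0.2524.

0.252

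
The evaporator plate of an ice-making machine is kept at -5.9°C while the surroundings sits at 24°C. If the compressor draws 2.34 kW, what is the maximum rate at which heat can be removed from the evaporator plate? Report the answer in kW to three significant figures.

20.9 kW

In absolute terms T_C = 267.25 K and T_H = 297.15 K, so ΔT = 29.90 K.
COP_Carnot = T_C/ΔT = 267.25/29.90 = 8.938.
Q̇_max = COP_Carnot × Ẇ = 8.938 × 2.340 kW = 20.92 kW.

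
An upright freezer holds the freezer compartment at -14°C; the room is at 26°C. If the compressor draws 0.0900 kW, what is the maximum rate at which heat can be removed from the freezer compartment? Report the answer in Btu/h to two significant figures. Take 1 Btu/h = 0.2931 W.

2000 Btu/h

In absolute terms T_C = 259.15 K and T_H = 299.15 K, so ΔT = 40.00 K.
COP_Carnot = T_C/ΔT = 259.15/40.00 = 6.479.
Q̇_max = COP_Carnot × Ẇ = 6.479 × 0.09000 kW = 0.5831 kW = 1989 Btu/h.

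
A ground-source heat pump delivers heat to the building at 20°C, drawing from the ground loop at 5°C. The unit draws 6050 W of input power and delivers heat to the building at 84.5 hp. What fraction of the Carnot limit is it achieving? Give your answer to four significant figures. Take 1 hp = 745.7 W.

0.5329

Converting, Q̇_H = 84.50 hp = 63010 W, so COP_actual = Q̇_H/Ẇ = 63010/6050 = 10.42.
In absolute terms T_C = 278.15 K and T_H = 293.15 K, so ΔT = 15.00 K.
COP_Carnot = T_H/ΔT = 293.15/15.00 = 19.54.
η_II = COP_actual/COP_Carnot = 10.42/19.54 = 0.5329.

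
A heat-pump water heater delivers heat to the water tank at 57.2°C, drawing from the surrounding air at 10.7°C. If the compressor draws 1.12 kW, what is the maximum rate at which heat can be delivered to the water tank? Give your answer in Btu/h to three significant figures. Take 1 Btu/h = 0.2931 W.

27100 Btu/h

In absolute terms T_C = 283.85 K and T_H = 330.35 K, so ΔT = 46.50 K.
COP_Carnot = T_H/ΔT = 330.35/46.50 = 7.104.
Q̇_max = COP_Carnot × Ẇ = 7.104 × 1.120 kW = 7.957 kW = 27150 Btu/h.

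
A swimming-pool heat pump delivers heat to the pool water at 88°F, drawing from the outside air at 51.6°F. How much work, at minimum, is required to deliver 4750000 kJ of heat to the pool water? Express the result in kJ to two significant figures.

320000 kJ

In absolute terms T_C = 284.04 K and T_H = 304.26 K, so ΔT = 20.22 K.
The reversible limit is COP_HP = T_H/ΔT = 15.05, so W_min = Q_H/COP = Q_H·ΔT/T_H.
W_min = 4750000 × 20.22/304.26 = 315700 kJ.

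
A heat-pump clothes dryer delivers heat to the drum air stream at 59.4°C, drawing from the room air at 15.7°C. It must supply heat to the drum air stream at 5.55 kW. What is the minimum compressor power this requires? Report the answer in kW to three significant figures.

0.729 kW

In absolute terms T_C = 288.85 K and T_H = 332.55 K, so ΔT = 43.70 K.
COP_Carnot = T_H/ΔT = 332.55/43.70 = 7.610.
Ẇ_min = Q̇/COP_Carnot = 5.550/7.610 = 0.7293 kW.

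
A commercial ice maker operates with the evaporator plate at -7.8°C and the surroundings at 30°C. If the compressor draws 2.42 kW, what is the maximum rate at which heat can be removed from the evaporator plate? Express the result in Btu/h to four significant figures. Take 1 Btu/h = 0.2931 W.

In absolute terms T_C = 265.35 K and T_H = 303.15 K, so ΔT = 37.80 K.
COP_Carnot = T_C/ΔT = 265.35/37.80 = 7.020.
Q̇_max = COP_Carnot × Ẇ = 7.020 × 2.420 kW = 16.99 kW = 57960 Btu/h.

57960 Btu/h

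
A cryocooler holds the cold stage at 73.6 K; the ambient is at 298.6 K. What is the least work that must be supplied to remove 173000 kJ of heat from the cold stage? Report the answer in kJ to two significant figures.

530000 kJ

The reservoir spacing is ΔT = 298.6 − 73.6 = 225.0 K.
The reversible limit is COP_R = T_C/ΔT = 0.3271, so W_min = Q_C/COP = Q_C·ΔT/T_C.
W_min = 173000 × 225.0/73.60 = 528900 kJ.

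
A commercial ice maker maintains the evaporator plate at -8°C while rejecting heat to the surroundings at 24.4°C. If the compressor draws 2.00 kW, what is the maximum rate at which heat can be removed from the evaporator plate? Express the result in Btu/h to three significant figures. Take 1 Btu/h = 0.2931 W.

In absolute terms T_C = 265.15 K and T_H = 297.55 K, so ΔT = 32.40 K.
COP_Carnot = T_C/ΔT = 265.15/32.40 = 8.184.
Q̇_max = COP_Carnot × Ẇ = 8.184 × 2.000 kW = 16.37 kW = 55840 Btu/h.

55800 Btu/h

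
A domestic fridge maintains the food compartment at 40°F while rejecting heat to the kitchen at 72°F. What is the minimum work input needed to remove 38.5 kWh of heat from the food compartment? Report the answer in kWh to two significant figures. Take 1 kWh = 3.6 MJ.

2.5 kWh

In absolute terms T_C = 277.59 K and T_H = 295.37 K, so ΔT = 17.78 K.
The reversible limit is COP_R = T_C/ΔT = 15.61, so W_min = Q_C/COP = Q_C·ΔT/T_C.
W_min = 38.50 × 17.78/277.59 = 2.466 kWh.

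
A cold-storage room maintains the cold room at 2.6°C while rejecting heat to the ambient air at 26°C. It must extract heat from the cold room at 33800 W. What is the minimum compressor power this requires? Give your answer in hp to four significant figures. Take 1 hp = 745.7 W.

3.846 hp

In absolute terms T_C = 275.75 K and T_H = 299.15 K, so ΔT = 23.40 K.
COP_Carnot = T_C/ΔT = 275.75/23.40 = 11.78.
Ẇ_min = Q̇/COP_Carnot = 33800/11.78 = 2868 W = 3.846 hp.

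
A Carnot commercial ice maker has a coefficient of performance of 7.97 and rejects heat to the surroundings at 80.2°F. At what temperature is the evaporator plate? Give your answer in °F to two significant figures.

20 °F

For a Carnot refrigerator COP_R = T_C/(T_H − T_C), so T_C = COP·T_H/(1 + COP).
With T_H = 299.93 K, T_C = 7.97 × 299.93/8.970 = 266.49 K.
Converting, 266.49 K = 20.01°F.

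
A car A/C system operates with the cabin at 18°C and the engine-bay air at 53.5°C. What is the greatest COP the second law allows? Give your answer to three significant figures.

8.20

In absolute terms T_C = 291.15 K and T_H = 326.65 K, so ΔT = 35.50 K.
For a reversible cycle, COP_Carnot = T_C/ΔT = 291.15/35.50 = 8.201.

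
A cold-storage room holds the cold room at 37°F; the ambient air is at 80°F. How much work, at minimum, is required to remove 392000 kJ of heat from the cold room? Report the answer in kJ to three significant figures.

33900 kJ

In absolute terms T_C = 275.93 K and T_H = 299.82 K, so ΔT = 23.89 K.
The reversible limit is COP_R = T_C/ΔT = 11.55, so W_min = Q_C/COP = Q_C·ΔT/T_C.
W_min = 392000 × 23.89/275.93 = 33940 kJ.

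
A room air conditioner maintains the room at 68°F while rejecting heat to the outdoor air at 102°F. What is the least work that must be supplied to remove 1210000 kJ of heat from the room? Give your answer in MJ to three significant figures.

78.0 MJ

In absolute terms T_C = 293.15 K and T_H = 312.04 K, so ΔT = 18.89 K.
The reversible limit is COP_R = T_C/ΔT = 15.52, so W_min = Q_C/COP = Q_C·ΔT/T_C.
W_min = 1210000 × 18.89/293.15 = 77970 kJ = 77.97 MJ.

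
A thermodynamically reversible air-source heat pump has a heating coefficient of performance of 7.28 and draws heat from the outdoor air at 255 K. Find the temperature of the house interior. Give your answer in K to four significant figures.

295.6 K

COP_HP = T_H/(T_H − T_C) rearranges to T_H = COP·T_C/(COP − 1).
With T_C = 255.00 K, T_H = 7.28 × 255.00/6.280 = 295.61 K.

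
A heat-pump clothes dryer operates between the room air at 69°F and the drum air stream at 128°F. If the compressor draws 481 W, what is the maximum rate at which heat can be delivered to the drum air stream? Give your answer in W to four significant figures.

4791 W

In absolute terms T_C = 293.71 K and T_H = 326.48 K, so ΔT = 32.78 K.
COP_Carnot = T_H/ΔT = 326.48/32.78 = 9.961.
Q̇_max = COP_Carnot × Ẇ = 9.961 × 481.0 W = 4791 W.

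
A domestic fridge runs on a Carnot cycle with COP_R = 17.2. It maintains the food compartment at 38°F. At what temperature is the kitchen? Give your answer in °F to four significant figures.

COP_R = T_C/(T_H − T_C) gives T_H − T_C = T_C/COP.
With T_C = 276.48 K, T_H = 276.48 × (1 + 1/17.2) = 292.56 K.
Converting, 292.56 K = 66.93°F.

66.93 °F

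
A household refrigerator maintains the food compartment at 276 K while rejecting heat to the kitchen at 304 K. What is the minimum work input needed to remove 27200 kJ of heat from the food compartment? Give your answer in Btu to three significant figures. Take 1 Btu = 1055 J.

2620 Btu

The reservoir spacing is ΔT = 304 − 276 = 28.00 K.
The reversible limit is COP_R = T_C/ΔT = 9.857, so W_min = Q_C/COP = Q_C·ΔT/T_C.
W_min = 27200 × 28.00/276.00 = 2759 kJ = 2616 Btu.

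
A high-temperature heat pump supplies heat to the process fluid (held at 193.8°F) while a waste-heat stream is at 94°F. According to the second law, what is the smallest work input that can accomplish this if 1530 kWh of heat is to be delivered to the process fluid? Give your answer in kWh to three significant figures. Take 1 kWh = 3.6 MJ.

In absolute terms T_C = 307.59 K and T_H = 363.04 K, so ΔT = 55.44 K.
The reversible limit is COP_HP = T_H/ΔT = 6.548, so W_min = Q_H/COP = Q_H·ΔT/T_H.
W_min = 1530 × 55.44/363.04 = 233.7 kWh.

234 kWh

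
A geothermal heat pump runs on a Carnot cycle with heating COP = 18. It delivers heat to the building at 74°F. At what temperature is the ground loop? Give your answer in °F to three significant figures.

COP_HP = T_H/(T_H − T_C) gives T_H − T_C = T_H/COP.
With T_H = 296.48 K, T_C = 296.48 × (1 − 1/18) = 280.01 K.
Converting, 280.01 K = 44.35°F.

44.4 °F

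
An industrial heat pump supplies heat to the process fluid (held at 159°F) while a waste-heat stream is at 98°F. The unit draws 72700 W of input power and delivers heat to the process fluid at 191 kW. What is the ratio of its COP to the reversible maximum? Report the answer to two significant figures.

0.26

Converting, Q̇_H = 191.0 kW = 191000 W, so COP_actual = Q̇_H/Ẇ = 191000/72700 = 2.627.
In absolute terms T_C = 309.82 K and T_H = 343.71 K, so ΔT = 33.89 K.
COP_Carnot = T_H/ΔT = 343.71/33.89 = 10.14.
η_II = COP_actual/COP_Carnot = 2.627/10.14 = 0.2590.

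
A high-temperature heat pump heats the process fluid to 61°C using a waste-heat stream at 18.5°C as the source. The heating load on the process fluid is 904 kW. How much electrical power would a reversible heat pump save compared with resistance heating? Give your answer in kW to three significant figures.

In absolute terms T_C = 291.65 K and T_H = 334.15 K, so ΔT = 42.50 K.
COP_Carnot = T_H/ΔT = 334.15/42.50 = 7.862.
Resistance heating needs Ẇ_res = Q̇_H = 904.0 kW; the reversible heat pump needs only Ẇ_hp = Q̇_H/COP = 115.0 kW.
Saving = 904.0 − 115.0 = 789.0 kW.

789 kW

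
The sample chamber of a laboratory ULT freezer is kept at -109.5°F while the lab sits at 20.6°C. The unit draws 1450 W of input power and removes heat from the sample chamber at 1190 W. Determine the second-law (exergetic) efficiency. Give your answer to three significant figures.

COP_actual = Q̇_C/Ẇ = 1190/1450 = 0.8207.
In absolute terms T_C = 194.54 K and T_H = 293.75 K, so ΔT = 99.21 K.
COP_Carnot = T_C/ΔT = 194.54/99.21 = 1.961.
η_II = COP_actual/COP_Carnot = 0.8207/1.961 = 0.4185.

0.419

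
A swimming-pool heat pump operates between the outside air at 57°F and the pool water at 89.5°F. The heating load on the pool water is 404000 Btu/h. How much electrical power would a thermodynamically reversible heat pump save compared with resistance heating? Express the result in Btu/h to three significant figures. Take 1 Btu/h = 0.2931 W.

In absolute terms T_C = 287.04 K and T_H = 305.09 K, so ΔT = 18.06 K.
COP_Carnot = T_H/ΔT = 305.09/18.06 = 16.90.
Resistance heating needs Ẇ_res = Q̇_H = 404000 Btu/h; the reversible heat pump needs only Ẇ_hp = Q̇_H/COP = 23910 Btu/h.
Saving = 404000 − 23910 = 380100 Btu/h.

380000 Btu/h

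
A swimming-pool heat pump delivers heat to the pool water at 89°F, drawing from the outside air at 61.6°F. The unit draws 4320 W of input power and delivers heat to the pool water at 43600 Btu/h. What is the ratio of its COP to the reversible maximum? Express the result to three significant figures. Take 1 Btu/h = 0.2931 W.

0.148

Converting, Q̇_H = 43600 Btu/h = 12780 W, so COP_actual = Q̇_H/Ẇ = 12780/4320 = 2.958.
In absolute terms T_C = 289.59 K and T_H = 304.82 K, so ΔT = 15.22 K.
COP_Carnot = T_H/ΔT = 304.82/15.22 = 20.02.
η_II = COP_actual/COP_Carnot = 2.958/20.02 = 0.1477.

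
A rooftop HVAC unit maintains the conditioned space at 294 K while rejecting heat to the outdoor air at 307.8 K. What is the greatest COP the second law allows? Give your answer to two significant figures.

21

The reservoir spacing is ΔT = 307.8 − 294 = 13.80 K.
For a reversible cycle, COP_Carnot = T_C/ΔT = 294.00/13.80 = 21.30.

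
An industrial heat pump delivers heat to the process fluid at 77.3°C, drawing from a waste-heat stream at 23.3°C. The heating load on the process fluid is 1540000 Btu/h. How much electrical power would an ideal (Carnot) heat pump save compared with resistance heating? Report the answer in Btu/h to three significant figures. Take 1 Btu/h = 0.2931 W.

1300000 Btu/h

In absolute terms T_C = 296.45 K and T_H = 350.45 K, so ΔT = 54.00 K.
COP_Carnot = T_H/ΔT = 350.45/54.00 = 6.490.
Resistance heating needs Ẇ_res = Q̇_H = 1540000 Btu/h; the reversible heat pump needs only Ẇ_hp = Q̇_H/COP = 237300 Btu/h.
Saving = 1540000 − 237300 = 1303000 Btu/h.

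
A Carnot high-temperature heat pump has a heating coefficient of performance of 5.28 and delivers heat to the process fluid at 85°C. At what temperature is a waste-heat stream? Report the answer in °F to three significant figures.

62.9 °F

COP_HP = T_H/(T_H − T_C) gives T_H − T_C = T_H/COP.
With T_H = 358.15 K, T_C = 358.15 × (1 − 1/5.28) = 290.32 K.
Converting, 290.32 K = 62.90°F.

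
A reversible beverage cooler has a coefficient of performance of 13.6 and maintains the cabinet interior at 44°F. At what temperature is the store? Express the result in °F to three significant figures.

COP_R = T_C/(T_H − T_C) gives T_H − T_C = T_C/COP.
With T_C = 279.82 K, T_H = 279.82 × (1 + 1/13.6) = 300.39 K.
Converting, 300.39 K = 81.03°F.

81.0 °F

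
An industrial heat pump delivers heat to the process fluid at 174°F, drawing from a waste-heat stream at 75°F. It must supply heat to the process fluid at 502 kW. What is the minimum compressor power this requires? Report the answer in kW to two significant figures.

In absolute terms T_C = 297.04 K and T_H = 352.04 K, so ΔT = 55.00 K.
COP_Carnot = T_H/ΔT = 352.04/55.00 = 6.401.
Ẇ_min = Q̇/COP_Carnot = 502.0/6.401 = 78.43 kW.

78 kW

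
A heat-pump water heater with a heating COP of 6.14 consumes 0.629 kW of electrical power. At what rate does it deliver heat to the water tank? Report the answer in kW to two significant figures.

3.9 kW

Q̇_H = COP_HP × Ẇ = 6.14 × 0.6290 = 3.862 kW.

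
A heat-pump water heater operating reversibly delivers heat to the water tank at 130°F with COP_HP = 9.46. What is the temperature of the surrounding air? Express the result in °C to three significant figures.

19.8 °C

COP_HP = T_H/(T_H − T_C) gives T_H − T_C = T_H/COP.
With T_H = 327.59 K, T_C = 327.59 × (1 − 1/9.46) = 292.97 K.
Converting, 292.97 K = 19.82°C.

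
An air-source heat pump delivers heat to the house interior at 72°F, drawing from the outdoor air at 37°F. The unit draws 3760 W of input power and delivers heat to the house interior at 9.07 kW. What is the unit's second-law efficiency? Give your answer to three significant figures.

Converting, Q̇_H = 9.070 kW = 9070 W, so COP_actual = Q̇_H/Ẇ = 9070/3760 = 2.412.
In absolute terms T_C = 275.93 K and T_H = 295.37 K, so ΔT = 19.44 K.
COP_Carnot = T_H/ΔT = 295.37/19.44 = 15.19.
η_II = COP_actual/COP_Carnot = 2.412/15.19 = 0.1588.

0.159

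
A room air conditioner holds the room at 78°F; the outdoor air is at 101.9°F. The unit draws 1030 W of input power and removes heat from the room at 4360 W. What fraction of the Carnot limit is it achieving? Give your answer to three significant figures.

0.188

COP_actual = Q̇_C/Ẇ = 4360/1030 = 4.233.
In absolute terms T_C = 298.71 K and T_H = 311.98 K, so ΔT = 13.28 K.
COP_Carnot = T_C/ΔT = 298.71/13.28 = 22.50.
η_II = COP_actual/COP_Carnot = 4.233/22.50 = 0.1882.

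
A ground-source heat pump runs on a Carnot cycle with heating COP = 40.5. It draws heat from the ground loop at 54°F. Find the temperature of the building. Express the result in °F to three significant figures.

COP_HP = T_H/(T_H − T_C) rearranges to T_H = COP·T_C/(COP − 1).
With T_C = 285.37 K, T_H = 40.5 × 285.37/39.50 = 292.60 K.
Converting, 292.60 K = 67.00°F.

67.0 °F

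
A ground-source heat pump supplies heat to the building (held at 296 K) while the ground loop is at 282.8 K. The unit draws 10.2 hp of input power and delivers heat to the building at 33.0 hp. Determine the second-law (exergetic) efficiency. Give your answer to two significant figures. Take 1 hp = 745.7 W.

COP_actual = Q̇_H/Ẇ = 33.00/10.20 = 3.235.
The reservoir spacing is ΔT = 296 − 282.8 = 13.20 K.
COP_Carnot = T_H/ΔT = 296.00/13.20 = 22.42.
η_II = COP_actual/COP_Carnot = 3.235/22.42 = 0.1443.

0.14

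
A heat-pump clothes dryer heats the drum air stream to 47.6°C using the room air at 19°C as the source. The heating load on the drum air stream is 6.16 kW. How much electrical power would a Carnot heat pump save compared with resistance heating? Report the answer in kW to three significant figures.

5.61 kW

In absolute terms T_C = 292.15 K and T_H = 320.75 K, so ΔT = 28.60 K.
COP_Carnot = T_H/ΔT = 320.75/28.60 = 11.22.
Resistance heating needs Ẇ_res = Q̇_H = 6.160 kW; the reversible heat pump needs only Ẇ_hp = Q̇_H/COP = 0.5493 kW.
Saving = 6.160 − 0.5493 = 5.611 kW.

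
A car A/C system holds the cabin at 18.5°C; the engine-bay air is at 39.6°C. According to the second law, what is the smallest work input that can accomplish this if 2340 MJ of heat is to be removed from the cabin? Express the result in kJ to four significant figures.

In absolute terms T_C = 291.65 K and T_H = 312.75 K, so ΔT = 21.10 K.
The reversible limit is COP_R = T_C/ΔT = 13.82, so W_min = Q_C/COP = Q_C·ΔT/T_C.
W_min = 2340 × 21.10/291.65 = 169.3 MJ = 169300 kJ.

169300 kJ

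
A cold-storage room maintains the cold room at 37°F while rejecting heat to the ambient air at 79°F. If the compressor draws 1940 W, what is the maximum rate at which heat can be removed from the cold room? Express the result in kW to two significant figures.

In absolute terms T_C = 275.93 K and T_H = 299.26 K, so ΔT = 23.33 K.
COP_Carnot = T_C/ΔT = 275.93/23.33 = 11.83.
Q̇_max = COP_Carnot × Ẇ = 11.83 × 1940 W = 22940 W = 22.94 kW.

23 kW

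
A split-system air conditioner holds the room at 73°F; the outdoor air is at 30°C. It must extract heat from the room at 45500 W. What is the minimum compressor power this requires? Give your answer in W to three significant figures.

In absolute terms T_C = 295.93 K and T_H = 303.15 K, so ΔT = 7.222 K.
COP_Carnot = T_C/ΔT = 295.93/7.222 = 40.97.
Ẇ_min = Q̇/COP_Carnot = 45500/40.97 = 1110 W.

1110 W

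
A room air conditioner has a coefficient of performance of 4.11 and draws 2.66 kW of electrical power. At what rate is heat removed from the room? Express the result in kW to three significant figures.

Q̇_C = COP × Ẇ = 4.11 × 2.660 = 10.93 kW.

10.9 kW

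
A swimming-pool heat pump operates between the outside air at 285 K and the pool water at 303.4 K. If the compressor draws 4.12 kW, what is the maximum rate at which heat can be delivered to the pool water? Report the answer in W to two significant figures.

68000 W

The reservoir spacing is ΔT = 303.4 − 285 = 18.40 K.
COP_Carnot = T_H/ΔT = 303.40/18.40 = 16.49.
Q̇_max = COP_Carnot × Ẇ = 16.49 × 4.120 kW = 67.94 kW = 67940 W.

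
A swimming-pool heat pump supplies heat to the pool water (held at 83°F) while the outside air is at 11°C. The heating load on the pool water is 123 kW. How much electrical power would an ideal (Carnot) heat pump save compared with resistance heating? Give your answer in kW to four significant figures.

In absolute terms T_C = 284.15 K and T_H = 301.48 K, so ΔT = 17.33 K.
COP_Carnot = T_H/ΔT = 301.48/17.33 = 17.39.
Resistance heating needs Ẇ_res = Q̇_H = 123.0 kW; the reversible heat pump needs only Ẇ_hp = Q̇_H/COP = 7.072 kW.
Saving = 123.0 − 7.072 = 115.9 kW.

115.9 kW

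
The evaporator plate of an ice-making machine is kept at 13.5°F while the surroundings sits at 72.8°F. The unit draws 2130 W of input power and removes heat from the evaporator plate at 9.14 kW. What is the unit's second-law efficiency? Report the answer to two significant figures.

Converting, Q̇_C = 9.140 kW = 9140 W, so COP_actual = Q̇_C/Ẇ = 9140/2130 = 4.291.
In absolute terms T_C = 262.87 K and T_H = 295.82 K, so ΔT = 32.94 K.
COP_Carnot = T_C/ΔT = 262.87/32.94 = 7.979.
η_II = COP_actual/COP_Carnot = 4.291/7.979 = 0.5378.

0.54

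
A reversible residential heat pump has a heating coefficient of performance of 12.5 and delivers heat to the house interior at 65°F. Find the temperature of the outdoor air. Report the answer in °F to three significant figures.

23.0 °F

COP_HP = T_H/(T_H − T_C) gives T_H − T_C = T_H/COP.
With T_H = 291.48 K, T_C = 291.48 × (1 − 1/12.5) = 268.16 K.
Converting, 268.16 K = 23.03°F.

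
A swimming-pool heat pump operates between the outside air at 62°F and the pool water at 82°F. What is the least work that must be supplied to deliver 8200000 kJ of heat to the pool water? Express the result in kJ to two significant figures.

300000 kJ

In absolute terms T_C = 289.82 K and T_H = 300.93 K, so ΔT = 11.11 K.
The reversible limit is COP_HP = T_H/ΔT = 27.08, so W_min = Q_H/COP = Q_H·ΔT/T_H.
W_min = 8200000 × 11.11/300.93 = 302800 kJ.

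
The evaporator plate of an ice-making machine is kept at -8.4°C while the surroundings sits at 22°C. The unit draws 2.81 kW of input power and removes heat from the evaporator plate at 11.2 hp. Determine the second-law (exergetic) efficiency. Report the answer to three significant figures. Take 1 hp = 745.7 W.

Converting, Q̇_C = 11.20 hp = 8.352 kW, so COP_actual = Q̇_C/Ẇ = 8.352/2.810 = 2.972.
In absolute terms T_C = 264.75 K and T_H = 295.15 K, so ΔT = 30.40 K.
COP_Carnot = T_C/ΔT = 264.75/30.40 = 8.709.
η_II = COP_actual/COP_Carnot = 2.972/8.709 = 0.3413.

0.341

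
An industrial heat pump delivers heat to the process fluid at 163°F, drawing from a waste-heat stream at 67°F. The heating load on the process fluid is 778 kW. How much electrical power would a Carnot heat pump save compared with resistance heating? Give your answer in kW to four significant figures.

In absolute terms T_C = 292.59 K and T_H = 345.93 K, so ΔT = 53.33 K.
COP_Carnot = T_H/ΔT = 345.93/53.33 = 6.486.
Resistance heating needs Ẇ_res = Q̇_H = 778.0 kW; the reversible heat pump needs only Ẇ_hp = Q̇_H/COP = 119.9 kW.
Saving = 778.0 − 119.9 = 658.1 kW.

658.1 kW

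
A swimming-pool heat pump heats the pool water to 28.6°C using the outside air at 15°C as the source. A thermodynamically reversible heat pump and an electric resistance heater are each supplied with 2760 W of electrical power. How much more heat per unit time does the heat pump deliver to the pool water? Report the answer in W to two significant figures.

In absolute terms T_C = 288.15 K and T_H = 301.75 K, so ΔT = 13.60 K.
COP_Carnot = T_H/ΔT = 301.75/13.60 = 22.19.
The heat pump delivers Q̇_H = COP × Ẇ = 61240 W; the resistance heater delivers Ẇ = 2760 W.
Extra = (COP − 1)·Ẇ = 58480 W.

58000 W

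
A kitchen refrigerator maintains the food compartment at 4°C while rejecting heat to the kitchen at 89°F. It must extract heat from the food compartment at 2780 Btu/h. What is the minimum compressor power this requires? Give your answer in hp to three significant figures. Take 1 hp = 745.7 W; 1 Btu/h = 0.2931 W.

0.109 hp

In absolute terms T_C = 277.15 K and T_H = 304.82 K, so ΔT = 27.67 K.
COP_Carnot = T_C/ΔT = 277.15/27.67 = 10.02.
Ẇ_min = Q̇/COP_Carnot = 2780/10.02 = 277.5 Btu/h = 0.1091 hp.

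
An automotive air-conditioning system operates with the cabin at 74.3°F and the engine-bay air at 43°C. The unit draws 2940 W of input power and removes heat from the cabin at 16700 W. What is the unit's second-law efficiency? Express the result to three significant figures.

COP_actual = Q̇_C/Ẇ = 16700/2940 = 5.680.
In absolute terms T_C = 296.65 K and T_H = 316.15 K, so ΔT = 19.50 K.
COP_Carnot = T_C/ΔT = 296.65/19.50 = 15.21.
η_II = COP_actual/COP_Carnot = 5.680/15.21 = 0.3734.

0.373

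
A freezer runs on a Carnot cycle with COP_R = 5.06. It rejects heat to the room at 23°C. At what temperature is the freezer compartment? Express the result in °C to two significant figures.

For a Carnot refrigerator COP_R = T_C/(T_H − T_C), so T_C = COP·T_H/(1 + COP).
With T_H = 296.15 K, T_C = 5.06 × 296.15/6.060 = 247.28 K.
Converting, 247.28 K = -25.87°C.

-26 °C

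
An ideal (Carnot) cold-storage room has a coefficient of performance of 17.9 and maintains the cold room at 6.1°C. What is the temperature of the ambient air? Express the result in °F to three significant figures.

71.1 °F

COP_R = T_C/(T_H − T_C) gives T_H − T_C = T_C/COP.
With T_C = 279.25 K, T_H = 279.25 × (1 + 1/17.9) = 294.85 K.
Converting, 294.85 K = 71.06°F.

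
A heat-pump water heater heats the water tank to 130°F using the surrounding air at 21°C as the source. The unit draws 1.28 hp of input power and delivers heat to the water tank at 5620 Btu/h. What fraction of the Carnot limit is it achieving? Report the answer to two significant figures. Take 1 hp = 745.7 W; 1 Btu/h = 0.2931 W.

0.18

Converting, Q̇_H = 5620 Btu/h = 2.209 hp, so COP_actual = Q̇_H/Ẇ = 2.209/1.280 = 1.726.
In absolute terms T_C = 294.15 K and T_H = 327.59 K, so ΔT = 33.44 K.
COP_Carnot = T_H/ΔT = 327.59/33.44 = 9.795.
η_II = COP_actual/COP_Carnot = 1.726/9.795 = 0.1762.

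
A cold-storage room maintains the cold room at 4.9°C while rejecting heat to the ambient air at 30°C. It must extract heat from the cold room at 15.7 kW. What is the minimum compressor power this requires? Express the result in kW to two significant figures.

In absolute terms T_C = 278.05 K and T_H = 303.15 K, so ΔT = 25.10 K.
COP_Carnot = T_C/ΔT = 278.05/25.10 = 11.08.
Ẇ_min = Q̇/COP_Carnot = 15.70/11.08 = 1.417 kW.

1.4 kW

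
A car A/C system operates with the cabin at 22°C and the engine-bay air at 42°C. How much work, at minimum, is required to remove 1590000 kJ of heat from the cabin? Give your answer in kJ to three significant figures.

In absolute terms T_C = 295.15 K and T_H = 315.15 K, so ΔT = 20.00 K.
The reversible limit is COP_R = T_C/ΔT = 14.76, so W_min = Q_C/COP = Q_C·ΔT/T_C.
W_min = 1590000 × 20.00/295.15 = 107700 kJ.

108000 kJ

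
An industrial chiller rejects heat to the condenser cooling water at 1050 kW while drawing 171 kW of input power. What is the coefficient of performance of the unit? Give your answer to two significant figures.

The first law gives Q̇_H = Q̇_C + Ẇ, so the three rates are Q̇_C = 879.0, Q̇_H = 1050, Ẇ = 171.0 kW.
COP_R = Q̇_C/Ẇ = 879.0/171.0 = 5.140.

5.1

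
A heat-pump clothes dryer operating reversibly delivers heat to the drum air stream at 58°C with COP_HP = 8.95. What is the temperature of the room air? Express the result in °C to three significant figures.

COP_HP = T_H/(T_H − T_C) gives T_H − T_C = T_H/COP.
With T_H = 331.15 K, T_C = 331.15 × (1 − 1/8.95) = 294.15 K.
Converting, 294.15 K = 21.00°C.

21.0 °C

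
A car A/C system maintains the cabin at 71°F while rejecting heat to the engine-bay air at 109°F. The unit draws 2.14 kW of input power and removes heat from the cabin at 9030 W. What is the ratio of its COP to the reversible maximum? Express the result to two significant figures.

0.30

Converting, Q̇_C = 9030 W = 9.030 kW, so COP_actual = Q̇_C/Ẇ = 9.030/2.140 = 4.220.
In absolute terms T_C = 294.82 K and T_H = 315.93 K, so ΔT = 21.11 K.
COP_Carnot = T_C/ΔT = 294.82/21.11 = 13.97.
η_II = COP_actual/COP_Carnot = 4.220/13.97 = 0.3022.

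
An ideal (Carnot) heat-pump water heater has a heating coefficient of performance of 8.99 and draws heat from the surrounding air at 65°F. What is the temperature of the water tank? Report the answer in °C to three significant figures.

COP_HP = T_H/(T_H − T_C) rearranges to T_H = COP·T_C/(COP − 1).
With T_C = 291.48 K, T_H = 8.99 × 291.48/7.990 = 327.96 K.
Converting, 327.96 K = 54.81°C.

54.8 °C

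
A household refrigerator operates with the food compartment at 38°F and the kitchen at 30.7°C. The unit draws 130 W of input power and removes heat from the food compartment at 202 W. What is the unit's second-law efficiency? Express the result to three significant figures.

COP_actual = Q̇_C/Ẇ = 202.0/130.0 = 1.554.
In absolute terms T_C = 276.48 K and T_H = 303.85 K, so ΔT = 27.37 K.
COP_Carnot = T_C/ΔT = 276.48/27.37 = 10.10.
η_II = COP_actual/COP_Carnot = 1.554/10.10 = 0.1538.

0.154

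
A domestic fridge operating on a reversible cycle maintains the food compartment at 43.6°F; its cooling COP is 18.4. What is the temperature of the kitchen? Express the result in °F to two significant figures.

71 °F

COP_R = T_C/(T_H − T_C) gives T_H − T_C = T_C/COP.
With T_C = 279.59 K, T_H = 279.59 × (1 + 1/18.4) = 294.79 K.
Converting, 294.79 K = 70.95°F.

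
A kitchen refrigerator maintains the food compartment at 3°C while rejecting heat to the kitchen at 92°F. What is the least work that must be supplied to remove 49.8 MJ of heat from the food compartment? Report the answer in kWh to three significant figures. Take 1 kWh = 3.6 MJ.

1.52 kWh

In absolute terms T_C = 276.15 K and T_H = 306.48 K, so ΔT = 30.33 K.
The reversible limit is COP_R = T_C/ΔT = 9.104, so W_min = Q_C/COP = Q_C·ΔT/T_C.
W_min = 49.80 × 30.33/276.15 = 5.470 MJ = 1.520 kWh.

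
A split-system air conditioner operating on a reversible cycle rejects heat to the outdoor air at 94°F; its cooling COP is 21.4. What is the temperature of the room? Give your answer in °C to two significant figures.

For a Carnot refrigerator COP_R = T_C/(T_H − T_C), so T_C = COP·T_H/(1 + COP).
With T_H = 307.59 K, T_C = 21.4 × 307.59/22.40 = 293.86 K.
Converting, 293.86 K = 20.71°C.

21 °C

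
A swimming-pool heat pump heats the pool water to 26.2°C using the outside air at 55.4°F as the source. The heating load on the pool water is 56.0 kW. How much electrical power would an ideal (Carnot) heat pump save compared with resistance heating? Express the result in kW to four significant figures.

In absolute terms T_C = 286.15 K and T_H = 299.35 K, so ΔT = 13.20 K.
COP_Carnot = T_H/ΔT = 299.35/13.20 = 22.68.
Resistance heating needs Ẇ_res = Q̇_H = 56.00 kW; the reversible heat pump needs only Ẇ_hp = Q̇_H/COP = 2.469 kW.
Saving = 56.00 − 2.469 = 53.53 kW.

53.53 kW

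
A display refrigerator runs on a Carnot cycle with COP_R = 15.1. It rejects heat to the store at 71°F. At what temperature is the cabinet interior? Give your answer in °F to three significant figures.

38.0 °F

For a Carnot refrigerator COP_R = T_C/(T_H − T_C), so T_C = COP·T_H/(1 + COP).
With T_H = 294.82 K, T_C = 15.1 × 294.82/16.10 = 276.51 K.
Converting, 276.51 K = 38.04°F.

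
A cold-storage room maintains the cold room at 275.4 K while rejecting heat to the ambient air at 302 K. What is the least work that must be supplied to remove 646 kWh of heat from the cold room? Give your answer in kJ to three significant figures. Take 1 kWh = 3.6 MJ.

The reservoir spacing is ΔT = 302 − 275.4 = 26.60 K.
The reversible limit is COP_R = T_C/ΔT = 10.35, so W_min = Q_C/COP = Q_C·ΔT/T_C.
W_min = 646.0 × 26.60/275.40 = 62.40 kWh = 224600 kJ.

225000 kJ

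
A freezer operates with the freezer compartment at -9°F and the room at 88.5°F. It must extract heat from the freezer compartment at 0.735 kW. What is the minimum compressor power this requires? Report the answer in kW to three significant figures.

0.159 kW

In absolute terms T_C = 250.37 K and T_H = 304.54 K, so ΔT = 54.17 K.
COP_Carnot = T_C/ΔT = 250.37/54.17 = 4.622.
Ẇ_min = Q̇/COP_Carnot = 0.7350/4.622 = 0.1590 kW.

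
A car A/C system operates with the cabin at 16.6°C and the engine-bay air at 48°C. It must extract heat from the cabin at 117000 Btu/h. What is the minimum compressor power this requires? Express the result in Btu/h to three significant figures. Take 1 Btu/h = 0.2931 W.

In absolute terms T_C = 289.75 K and T_H = 321.15 K, so ΔT = 31.40 K.
COP_Carnot = T_C/ΔT = 289.75/31.40 = 9.228.
Ẇ_min = Q̇/COP_Carnot = 117000/9.228 = 12680 Btu/h.

12700 Btu/h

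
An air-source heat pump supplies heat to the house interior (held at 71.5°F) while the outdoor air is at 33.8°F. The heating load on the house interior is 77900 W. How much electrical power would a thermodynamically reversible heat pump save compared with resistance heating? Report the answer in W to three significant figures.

72400 W

In absolute terms T_C = 274.15 K and T_H = 295.09 K, so ΔT = 20.94 K.
COP_Carnot = T_H/ΔT = 295.09/20.94 = 14.09.
Resistance heating needs Ẇ_res = Q̇_H = 77900 W; the reversible heat pump needs only Ẇ_hp = Q̇_H/COP = 5529 W.
Saving = 77900 − 5529 = 72370 W.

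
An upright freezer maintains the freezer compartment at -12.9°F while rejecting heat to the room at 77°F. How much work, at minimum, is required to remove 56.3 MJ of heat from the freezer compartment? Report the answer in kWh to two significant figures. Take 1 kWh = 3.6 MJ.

In absolute terms T_C = 248.21 K and T_H = 298.15 K, so ΔT = 49.94 K.
The reversible limit is COP_R = T_C/ΔT = 4.970, so W_min = Q_C/COP = Q_C·ΔT/T_C.
W_min = 56.30 × 49.94/248.21 = 11.33 MJ = 3.147 kWh.

3.1 kWh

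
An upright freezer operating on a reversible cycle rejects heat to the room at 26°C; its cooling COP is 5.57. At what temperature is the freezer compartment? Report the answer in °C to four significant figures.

-19.53 °C

For a Carnot refrigerator COP_R = T_C/(T_H − T_C), so T_C = COP·T_H/(1 + COP).
With T_H = 299.15 K, T_C = 5.57 × 299.15/6.570 = 253.62 K.
Converting, 253.62 K = -19.53°C.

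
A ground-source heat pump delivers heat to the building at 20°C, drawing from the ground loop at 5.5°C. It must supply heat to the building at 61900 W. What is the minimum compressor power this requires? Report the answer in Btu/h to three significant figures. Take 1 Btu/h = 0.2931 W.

10400 Btu/h

In absolute terms T_C = 278.65 K and T_H = 293.15 K, so ΔT = 14.50 K.
COP_Carnot = T_H/ΔT = 293.15/14.50 = 20.22.
Ẇ_min = Q̇/COP_Carnot = 61900/20.22 = 3062 W = 10450 Btu/h.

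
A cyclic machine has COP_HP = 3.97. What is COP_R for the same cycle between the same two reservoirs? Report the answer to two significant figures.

3.0

Since Q_H = Q_C + W for any cycle, COP_R = Q_C/W = Q_H/W − 1.
COP_R = 3.97 − 1 = 2.97.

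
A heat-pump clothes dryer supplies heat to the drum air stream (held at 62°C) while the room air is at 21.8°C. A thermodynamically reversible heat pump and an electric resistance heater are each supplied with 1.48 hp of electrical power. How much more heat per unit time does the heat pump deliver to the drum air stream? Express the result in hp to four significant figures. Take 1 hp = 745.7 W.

10.86 hp

In absolute terms T_C = 294.95 K and T_H = 335.15 K, so ΔT = 40.20 K.
COP_Carnot = T_H/ΔT = 335.15/40.20 = 8.337.
The heat pump delivers Q̇_H = COP × Ẇ = 12.34 hp; the resistance heater delivers Ẇ = 1.480 hp.
Extra = (COP − 1)·Ẇ = 10.86 hp.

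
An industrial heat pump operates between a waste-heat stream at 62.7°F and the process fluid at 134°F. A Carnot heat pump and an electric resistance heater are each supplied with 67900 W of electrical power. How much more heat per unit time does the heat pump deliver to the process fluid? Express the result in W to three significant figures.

In absolute terms T_C = 290.21 K and T_H = 329.82 K, so ΔT = 39.61 K.
COP_Carnot = T_H/ΔT = 329.82/39.61 = 8.326.
The heat pump delivers Q̇_H = COP × Ẇ = 565400 W; the resistance heater delivers Ẇ = 67900 W.
Extra = (COP − 1)·Ẇ = 497500 W.

497000 W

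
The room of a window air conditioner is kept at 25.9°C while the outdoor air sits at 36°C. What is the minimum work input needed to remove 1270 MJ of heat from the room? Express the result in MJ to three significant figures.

42.9 MJ

In absolute terms T_C = 299.05 K and T_H = 309.15 K, so ΔT = 10.10 K.
The reversible limit is COP_R = T_C/ΔT = 29.61, so W_min = Q_C/COP = Q_C·ΔT/T_C.
W_min = 1270 × 10.10/299.05 = 42.89 MJ.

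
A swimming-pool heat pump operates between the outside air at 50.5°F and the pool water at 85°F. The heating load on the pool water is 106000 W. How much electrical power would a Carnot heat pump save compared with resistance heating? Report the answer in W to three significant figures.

In absolute terms T_C = 283.43 K and T_H = 302.59 K, so ΔT = 19.17 K.
COP_Carnot = T_H/ΔT = 302.59/19.17 = 15.79.
Resistance heating needs Ẇ_res = Q̇_H = 106000 W; the reversible heat pump needs only Ẇ_hp = Q̇_H/COP = 6714 W.
Saving = 106000 − 6714 = 99290 W.

99300 W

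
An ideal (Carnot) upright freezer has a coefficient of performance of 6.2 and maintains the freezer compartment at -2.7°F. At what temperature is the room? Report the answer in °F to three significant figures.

71.0 °F

COP_R = T_C/(T_H − T_C) gives T_H − T_C = T_C/COP.
With T_C = 253.87 K, T_H = 253.87 × (1 + 1/6.2) = 294.82 K.
Converting, 294.82 K = 71.00°F.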